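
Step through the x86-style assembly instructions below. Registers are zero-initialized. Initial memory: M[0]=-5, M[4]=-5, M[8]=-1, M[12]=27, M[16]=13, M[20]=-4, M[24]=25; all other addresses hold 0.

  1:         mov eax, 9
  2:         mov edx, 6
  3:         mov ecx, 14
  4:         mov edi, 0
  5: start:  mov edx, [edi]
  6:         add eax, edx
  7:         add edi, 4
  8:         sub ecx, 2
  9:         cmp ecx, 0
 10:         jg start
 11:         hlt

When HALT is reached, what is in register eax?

59

mov eax, 9 → eax=9
mov edx, 6 → edx=6
mov ecx, 14 → ecx=14
mov edi, 0 → edi=0
mov edx, [edi] → edx=M[0]=-5
add eax, edx → eax=9+(-5)=4
add edi, 4 → edi=0+4=4
sub ecx, 2 → ecx=14-2=12
cmp ecx, 0  (cmp 12,0)
jg start: taken
mov edx, [edi] → edx=M[4]=-5
add eax, edx → eax=4+(-5)=-1
add edi, 4 → edi=4+4=8
sub ecx, 2 → ecx=12-2=10
cmp ecx, 0  (cmp 10,0)
jg start: taken
mov edx, [edi] → edx=M[8]=-1
add eax, edx → eax=(-1)+(-1)=-2
add edi, 4 → edi=8+4=12
sub ecx, 2 → ecx=10-2=8
cmp ecx, 0  (cmp 8,0)
jg start: taken
mov edx, [edi] → edx=M[12]=27
add eax, edx → eax=(-2)+27=25
add edi, 4 → edi=12+4=16
sub ecx, 2 → ecx=8-2=6
cmp ecx, 0  (cmp 6,0)
jg start: taken
mov edx, [edi] → edx=M[16]=13
add eax, edx → eax=25+13=38
add edi, 4 → edi=16+4=20
sub ecx, 2 → ecx=6-2=4
cmp ecx, 0  (cmp 4,0)
jg start: taken
mov edx, [edi] → edx=M[20]=-4
add eax, edx → eax=38+(-4)=34
add edi, 4 → edi=20+4=24
sub ecx, 2 → ecx=4-2=2
cmp ecx, 0  (cmp 2,0)
jg start: taken
mov edx, [edi] → edx=M[24]=25
add eax, edx → eax=34+25=59
add edi, 4 → edi=24+4=28
sub ecx, 2 → ecx=2-2=0
cmp ecx, 0  (cmp 0,0)
jg start: not taken
halt.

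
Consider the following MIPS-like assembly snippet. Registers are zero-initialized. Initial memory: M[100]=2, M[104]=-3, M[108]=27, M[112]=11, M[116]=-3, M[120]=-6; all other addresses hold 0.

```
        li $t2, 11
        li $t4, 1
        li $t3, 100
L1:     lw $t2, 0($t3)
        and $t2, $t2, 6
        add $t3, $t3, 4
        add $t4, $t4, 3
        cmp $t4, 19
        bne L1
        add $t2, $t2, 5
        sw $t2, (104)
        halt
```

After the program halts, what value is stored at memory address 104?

7

after li $t2, 11: $t2=11
after li $t4, 1: $t4=1
after li $t3, 100: $t3=100
after lw $t2, 0($t3): $t2=M[100]=2
after and $t2, $t2, 6: $t2=2&6=2
after add $t3, $t3, 4: $t3=100+4=104
after add $t4, $t4, 3: $t4=1+3=4
cmp $t4, 19  (cmp 4,19)
bne L1: taken
after lw $t2, 0($t3): $t2=M[104]=-3
after and $t2, $t2, 6: $t2=(-3)&6=4
after add $t3, $t3, 4: $t3=104+4=108
after add $t4, $t4, 3: $t4=4+3=7
cmp $t4, 19  (cmp 7,19)
bne L1: taken
after lw $t2, 0($t3): $t2=M[108]=27
after and $t2, $t2, 6: $t2=27&6=2
after add $t3, $t3, 4: $t3=108+4=112
after add $t4, $t4, 3: $t4=7+3=10
cmp $t4, 19  (cmp 10,19)
bne L1: taken
after lw $t2, 0($t3): $t2=M[112]=11
after and $t2, $t2, 6: $t2=11&6=2
after add $t3, $t3, 4: $t3=112+4=116
after add $t4, $t4, 3: $t4=10+3=13
cmp $t4, 19  (cmp 13,19)
bne L1: taken
after lw $t2, 0($t3): $t2=M[116]=-3
after and $t2, $t2, 6: $t2=(-3)&6=4
after add $t3, $t3, 4: $t3=116+4=120
after add $t4, $t4, 3: $t4=13+3=16
cmp $t4, 19  (cmp 16,19)
bne L1: taken
after lw $t2, 0($t3): $t2=M[120]=-6
after and $t2, $t2, 6: $t2=(-6)&6=2
after add $t3, $t3, 4: $t3=120+4=124
after add $t4, $t4, 3: $t4=16+3=19
cmp $t4, 19  (cmp 19,19)
bne L1: not taken
after add $t2, $t2, 5: $t2=2+5=7
sw $t2, (104) → M[104]=7
halt.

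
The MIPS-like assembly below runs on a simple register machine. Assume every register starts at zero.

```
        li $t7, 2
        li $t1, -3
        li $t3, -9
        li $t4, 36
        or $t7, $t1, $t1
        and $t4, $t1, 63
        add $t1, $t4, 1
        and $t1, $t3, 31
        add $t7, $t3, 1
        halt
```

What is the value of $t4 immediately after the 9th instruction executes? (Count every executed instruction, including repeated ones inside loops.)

$t7=2
$t1=-3
$t3=-9
$t4=36
$t7=(-3)|(-3)=-3
$t4=(-3)&63=61
$t1=61+1=62
$t1=(-9)&31=23
$t7=(-9)+1=-8
After step 9: $t4 = 61.

61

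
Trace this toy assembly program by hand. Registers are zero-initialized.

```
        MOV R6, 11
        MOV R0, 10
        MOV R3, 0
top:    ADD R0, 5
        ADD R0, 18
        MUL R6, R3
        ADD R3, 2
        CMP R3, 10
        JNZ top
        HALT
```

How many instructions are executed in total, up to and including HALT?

34

R6=11
R0=10
R3=0
R0=10+5=15
R0=15+18=33
R6=11*0=0
R3=0+2=2
CMP R3, 10  (cmp 2,10)
JNZ top: taken
R0=33+5=38
R0=38+18=56
R6=0*2=0
R3=2+2=4
CMP R3, 10  (cmp 4,10)
JNZ top: taken
R0=56+5=61
R0=61+18=79
R6=0*4=0
R3=4+2=6
CMP R3, 10  (cmp 6,10)
JNZ top: taken
R0=79+5=84
R0=84+18=102
R6=0*6=0
R3=6+2=8
CMP R3, 10  (cmp 8,10)
JNZ top: taken
R0=102+5=107
R0=107+18=125
R6=0*8=0
R3=8+2=10
CMP R3, 10  (cmp 10,10)
JNZ top: not taken
halt.
Total executed instructions: 34.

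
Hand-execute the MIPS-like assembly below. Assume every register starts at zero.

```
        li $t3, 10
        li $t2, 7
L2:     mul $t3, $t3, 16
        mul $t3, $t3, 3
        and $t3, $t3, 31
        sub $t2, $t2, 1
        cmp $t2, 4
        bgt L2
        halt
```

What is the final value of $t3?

li $t3, 10 → $t3=10
li $t2, 7 → $t2=7
mul $t3, $t3, 16 → $t3=10*16=160
mul $t3, $t3, 3 → $t3=160*3=480
and $t3, $t3, 31 → $t3=480&31=0
sub $t2, $t2, 1 → $t2=7-1=6
cmp $t2, 4  (cmp 6,4)
bgt L2: taken
mul $t3, $t3, 16 → $t3=0*16=0
mul $t3, $t3, 3 → $t3=0*3=0
and $t3, $t3, 31 → $t3=0&31=0
sub $t2, $t2, 1 → $t2=6-1=5
cmp $t2, 4  (cmp 5,4)
bgt L2: taken
mul $t3, $t3, 16 → $t3=0*16=0
mul $t3, $t3, 3 → $t3=0*3=0
and $t3, $t3, 31 → $t3=0&31=0
sub $t2, $t2, 1 → $t2=5-1=4
cmp $t2, 4  (cmp 4,4)
bgt L2: not taken
halt.

0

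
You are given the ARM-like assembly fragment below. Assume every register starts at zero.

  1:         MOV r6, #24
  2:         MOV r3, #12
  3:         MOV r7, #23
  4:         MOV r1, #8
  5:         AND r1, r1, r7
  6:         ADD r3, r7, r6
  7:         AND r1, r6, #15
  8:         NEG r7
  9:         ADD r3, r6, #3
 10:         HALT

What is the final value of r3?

27

MOV r6, #24 → r6=24
MOV r3, #12 → r3=12
MOV r7, #23 → r7=23
MOV r1, #8 → r1=8
AND r1, r1, r7 → r1=8&23=0
ADD r3, r7, r6 → r3=23+24=47
AND r1, r6, #15 → r1=24&15=8
NEG r7 → r7=-(23)=-23
ADD r3, r6, #3 → r3=24+3=27
halt.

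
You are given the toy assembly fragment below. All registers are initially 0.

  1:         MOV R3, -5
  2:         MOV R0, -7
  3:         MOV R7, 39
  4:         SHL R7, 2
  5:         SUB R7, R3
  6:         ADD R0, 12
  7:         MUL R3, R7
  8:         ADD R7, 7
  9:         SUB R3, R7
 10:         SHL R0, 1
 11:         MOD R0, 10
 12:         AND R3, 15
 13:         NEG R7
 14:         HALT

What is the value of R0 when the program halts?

MOV R3, -5 → R3=-5
MOV R0, -7 → R0=-7
MOV R7, 39 → R7=39
SHL R7, 2 → R7=39<<2=156
SUB R7, R3 → R7=156-(-5)=161
ADD R0, 12 → R0=(-7)+12=5
MUL R3, R7 → R3=(-5)*161=-805
ADD R7, 7 → R7=161+7=168
SUB R3, R7 → R3=(-805)-168=-973
SHL R0, 1 → R0=5<<1=10
MOD R0, 10 → R0=10%10=0
AND R3, 15 → R3=(-973)&15=3
NEG R7 → R7=-(168)=-168
halt.

0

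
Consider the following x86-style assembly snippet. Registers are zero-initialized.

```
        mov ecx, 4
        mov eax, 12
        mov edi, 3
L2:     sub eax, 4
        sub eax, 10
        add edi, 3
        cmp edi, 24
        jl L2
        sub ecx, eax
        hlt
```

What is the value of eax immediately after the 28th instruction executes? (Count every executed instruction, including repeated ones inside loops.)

after mov ecx, 4: ecx=4
after mov eax, 12: eax=12
after mov edi, 3: edi=3
after sub eax, 4: eax=12-4=8
after sub eax, 10: eax=8-10=-2
after add edi, 3: edi=3+3=6
cmp edi, 24  (cmp 6,24)
jl L2: taken
after sub eax, 4: eax=(-2)-4=-6
after sub eax, 10: eax=(-6)-10=-16
after add edi, 3: edi=6+3=9
cmp edi, 24  (cmp 9,24)
jl L2: taken
after sub eax, 4: eax=(-16)-4=-20
after sub eax, 10: eax=(-20)-10=-30
after add edi, 3: edi=9+3=12
cmp edi, 24  (cmp 12,24)
jl L2: taken
after sub eax, 4: eax=(-30)-4=-34
after sub eax, 10: eax=(-34)-10=-44
after add edi, 3: edi=12+3=15
cmp edi, 24  (cmp 15,24)
jl L2: taken
after sub eax, 4: eax=(-44)-4=-48
after sub eax, 10: eax=(-48)-10=-58
after add edi, 3: edi=15+3=18
cmp edi, 24  (cmp 18,24)
jl L2: taken
After step 28: eax = -58.

-58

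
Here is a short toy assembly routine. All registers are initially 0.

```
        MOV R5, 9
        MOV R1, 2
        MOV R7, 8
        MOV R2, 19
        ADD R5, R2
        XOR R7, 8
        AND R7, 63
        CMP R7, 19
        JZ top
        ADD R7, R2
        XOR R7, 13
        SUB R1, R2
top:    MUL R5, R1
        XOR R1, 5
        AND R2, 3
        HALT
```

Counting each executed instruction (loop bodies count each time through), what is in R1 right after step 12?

after MOV R5, 9: R5=9
after MOV R1, 2: R1=2
after MOV R7, 8: R7=8
after MOV R2, 19: R2=19
after ADD R5, R2: R5=9+19=28
after XOR R7, 8: R7=8^8=0
after AND R7, 63: R7=0&63=0
CMP R7, 19  (cmp 0,19)
JZ top: not taken
after ADD R7, R2: R7=0+19=19
after XOR R7, 13: R7=19^13=30
after SUB R1, R2: R1=2-19=-17
After step 12: R1 = -17.

-17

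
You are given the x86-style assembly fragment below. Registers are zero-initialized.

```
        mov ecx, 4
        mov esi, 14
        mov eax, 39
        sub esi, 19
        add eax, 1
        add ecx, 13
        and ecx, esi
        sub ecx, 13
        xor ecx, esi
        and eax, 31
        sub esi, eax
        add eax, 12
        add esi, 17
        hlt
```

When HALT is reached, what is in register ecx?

mov ecx, 4 → ecx=4
mov esi, 14 → esi=14
mov eax, 39 → eax=39
sub esi, 19 → esi=14-19=-5
add eax, 1 → eax=39+1=40
add ecx, 13 → ecx=4+13=17
and ecx, esi → ecx=17&(-5)=17
sub ecx, 13 → ecx=17-13=4
xor ecx, esi → ecx=4^(-5)=-1
and eax, 31 → eax=40&31=8
sub esi, eax → esi=(-5)-8=-13
add eax, 12 → eax=8+12=20
add esi, 17 → esi=(-13)+17=4
halt.

-1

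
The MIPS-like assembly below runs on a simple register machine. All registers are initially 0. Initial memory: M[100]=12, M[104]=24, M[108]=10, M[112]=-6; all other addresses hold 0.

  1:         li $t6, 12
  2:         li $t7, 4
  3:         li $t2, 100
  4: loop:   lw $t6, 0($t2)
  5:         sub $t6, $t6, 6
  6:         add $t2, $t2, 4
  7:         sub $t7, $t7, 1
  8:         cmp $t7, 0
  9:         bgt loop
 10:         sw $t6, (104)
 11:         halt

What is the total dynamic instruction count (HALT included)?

29

after li $t6, 12: $t6=12
after li $t7, 4: $t7=4
after li $t2, 100: $t2=100
after lw $t6, 0($t2): $t6=M[100]=12
after sub $t6, $t6, 6: $t6=12-6=6
after add $t2, $t2, 4: $t2=100+4=104
after sub $t7, $t7, 1: $t7=4-1=3
cmp $t7, 0  (cmp 3,0)
bgt loop: taken
after lw $t6, 0($t2): $t6=M[104]=24
after sub $t6, $t6, 6: $t6=24-6=18
after add $t2, $t2, 4: $t2=104+4=108
after sub $t7, $t7, 1: $t7=3-1=2
cmp $t7, 0  (cmp 2,0)
bgt loop: taken
after lw $t6, 0($t2): $t6=M[108]=10
after sub $t6, $t6, 6: $t6=10-6=4
after add $t2, $t2, 4: $t2=108+4=112
after sub $t7, $t7, 1: $t7=2-1=1
cmp $t7, 0  (cmp 1,0)
bgt loop: taken
after lw $t6, 0($t2): $t6=M[112]=-6
after sub $t6, $t6, 6: $t6=(-6)-6=-12
after add $t2, $t2, 4: $t2=112+4=116
after sub $t7, $t7, 1: $t7=1-1=0
cmp $t7, 0  (cmp 0,0)
bgt loop: not taken
sw $t6, (104) → M[104]=-12
halt.
Total executed instructions: 29.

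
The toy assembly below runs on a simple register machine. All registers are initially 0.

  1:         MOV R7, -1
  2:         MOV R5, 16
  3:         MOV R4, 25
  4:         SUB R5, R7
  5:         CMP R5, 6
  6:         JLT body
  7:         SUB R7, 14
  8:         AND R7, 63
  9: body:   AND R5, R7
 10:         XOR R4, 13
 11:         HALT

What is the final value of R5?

MOV R7, -1 → R7=-1
MOV R5, 16 → R5=16
MOV R4, 25 → R4=25
SUB R5, R7 → R5=16-(-1)=17
CMP R5, 6  (cmp 17,6)
JLT body: not taken
SUB R7, 14 → R7=(-1)-14=-15
AND R7, 63 → R7=(-15)&63=49
AND R5, R7 → R5=17&49=17
XOR R4, 13 → R4=25^13=20
halt.

17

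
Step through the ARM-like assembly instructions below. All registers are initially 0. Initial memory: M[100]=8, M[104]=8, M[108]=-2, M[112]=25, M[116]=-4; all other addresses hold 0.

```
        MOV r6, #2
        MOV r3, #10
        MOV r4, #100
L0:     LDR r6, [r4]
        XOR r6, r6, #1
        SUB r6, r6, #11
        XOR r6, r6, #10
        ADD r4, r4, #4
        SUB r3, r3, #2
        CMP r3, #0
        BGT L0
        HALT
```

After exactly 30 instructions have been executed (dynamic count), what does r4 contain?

after MOV r6, #2: r6=2
after MOV r3, #10: r3=10
after MOV r4, #100: r4=100
after LDR r6, [r4]: r6=M[100]=8
after XOR r6, r6, #1: r6=8^1=9
after SUB r6, r6, #11: r6=9-11=-2
after XOR r6, r6, #10: r6=(-2)^10=-12
after ADD r4, r4, #4: r4=100+4=104
after SUB r3, r3, #2: r3=10-2=8
CMP r3, #0  (cmp 8,0)
BGT L0: taken
after LDR r6, [r4]: r6=M[104]=8
after XOR r6, r6, #1: r6=8^1=9
after SUB r6, r6, #11: r6=9-11=-2
after XOR r6, r6, #10: r6=(-2)^10=-12
after ADD r4, r4, #4: r4=104+4=108
after SUB r3, r3, #2: r3=8-2=6
CMP r3, #0  (cmp 6,0)
BGT L0: taken
after LDR r6, [r4]: r6=M[108]=-2
after XOR r6, r6, #1: r6=(-2)^1=-1
after SUB r6, r6, #11: r6=(-1)-11=-12
after XOR r6, r6, #10: r6=(-12)^10=-2
after ADD r4, r4, #4: r4=108+4=112
after SUB r3, r3, #2: r3=6-2=4
CMP r3, #0  (cmp 4,0)
BGT L0: taken
after LDR r6, [r4]: r6=M[112]=25
after XOR r6, r6, #1: r6=25^1=24
after SUB r6, r6, #11: r6=24-11=13
After step 30: r4 = 112.

112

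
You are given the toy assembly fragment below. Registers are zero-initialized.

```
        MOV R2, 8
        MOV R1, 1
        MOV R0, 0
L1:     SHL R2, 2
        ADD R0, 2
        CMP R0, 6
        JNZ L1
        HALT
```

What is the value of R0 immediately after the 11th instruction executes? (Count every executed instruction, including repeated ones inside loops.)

after MOV R2, 8: R2=8
after MOV R1, 1: R1=1
after MOV R0, 0: R0=0
after SHL R2, 2: R2=8<<2=32
after ADD R0, 2: R0=0+2=2
CMP R0, 6  (cmp 2,6)
JNZ L1: taken
after SHL R2, 2: R2=32<<2=128
after ADD R0, 2: R0=2+2=4
CMP R0, 6  (cmp 4,6)
JNZ L1: taken
After step 11: R0 = 4.

4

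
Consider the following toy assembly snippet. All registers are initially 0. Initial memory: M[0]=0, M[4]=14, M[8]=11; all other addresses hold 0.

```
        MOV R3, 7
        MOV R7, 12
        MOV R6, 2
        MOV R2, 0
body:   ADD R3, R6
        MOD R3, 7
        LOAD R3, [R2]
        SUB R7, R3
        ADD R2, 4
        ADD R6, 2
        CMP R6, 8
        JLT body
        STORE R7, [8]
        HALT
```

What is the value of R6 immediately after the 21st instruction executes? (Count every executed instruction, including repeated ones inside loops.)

MOV R3, 7 → R3=7
MOV R7, 12 → R7=12
MOV R6, 2 → R6=2
MOV R2, 0 → R2=0
ADD R3, R6 → R3=7+2=9
MOD R3, 7 → R3=9%7=2
LOAD R3, [R2] → R3=M[0]=0
SUB R7, R3 → R7=12-0=12
ADD R2, 4 → R2=0+4=4
ADD R6, 2 → R6=2+2=4
CMP R6, 8  (cmp 4,8)
JLT body: taken
ADD R3, R6 → R3=0+4=4
MOD R3, 7 → R3=4%7=4
LOAD R3, [R2] → R3=M[4]=14
SUB R7, R3 → R7=12-14=-2
ADD R2, 4 → R2=4+4=8
ADD R6, 2 → R6=4+2=6
CMP R6, 8  (cmp 6,8)
JLT body: taken
ADD R3, R6 → R3=14+6=20
After step 21: R6 = 6.

6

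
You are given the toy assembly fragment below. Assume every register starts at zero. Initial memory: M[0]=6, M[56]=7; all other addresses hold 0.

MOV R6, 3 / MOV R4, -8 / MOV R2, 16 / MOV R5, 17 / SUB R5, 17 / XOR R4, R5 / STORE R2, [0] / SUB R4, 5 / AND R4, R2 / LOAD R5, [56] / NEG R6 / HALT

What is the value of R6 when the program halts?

-3

after MOV R6, 3: R6=3
after MOV R4, -8: R4=-8
after MOV R2, 16: R2=16
after MOV R5, 17: R5=17
after SUB R5, 17: R5=17-17=0
after XOR R4, R5: R4=(-8)^0=-8
STORE R2, [0] → M[0]=16
after SUB R4, 5: R4=(-8)-5=-13
after AND R4, R2: R4=(-13)&16=16
after LOAD R5, [56]: R5=M[56]=7
after NEG R6: R6=-(3)=-3
halt.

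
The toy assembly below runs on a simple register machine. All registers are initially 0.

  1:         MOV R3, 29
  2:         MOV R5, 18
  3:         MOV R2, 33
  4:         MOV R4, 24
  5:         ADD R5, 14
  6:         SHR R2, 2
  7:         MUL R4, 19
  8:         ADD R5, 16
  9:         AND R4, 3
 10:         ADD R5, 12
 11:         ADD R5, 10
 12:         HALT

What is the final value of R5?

70

after MOV R3, 29: R3=29
after MOV R5, 18: R5=18
after MOV R2, 33: R2=33
after MOV R4, 24: R4=24
after ADD R5, 14: R5=18+14=32
after SHR R2, 2: R2=33>>2=8
after MUL R4, 19: R4=24*19=456
after ADD R5, 16: R5=32+16=48
after AND R4, 3: R4=456&3=0
after ADD R5, 12: R5=48+12=60
after ADD R5, 10: R5=60+10=70
halt.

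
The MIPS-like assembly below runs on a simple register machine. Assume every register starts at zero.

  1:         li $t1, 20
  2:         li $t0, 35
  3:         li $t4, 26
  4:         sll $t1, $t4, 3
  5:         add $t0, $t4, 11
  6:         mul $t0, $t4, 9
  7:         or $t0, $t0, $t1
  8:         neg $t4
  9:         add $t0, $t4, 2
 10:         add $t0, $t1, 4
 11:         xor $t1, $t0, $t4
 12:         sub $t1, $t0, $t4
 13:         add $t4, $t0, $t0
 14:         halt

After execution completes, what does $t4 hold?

424

li $t1, 20 → $t1=20
li $t0, 35 → $t0=35
li $t4, 26 → $t4=26
sll $t1, $t4, 3 → $t1=26<<3=208
add $t0, $t4, 11 → $t0=26+11=37
mul $t0, $t4, 9 → $t0=26*9=234
or $t0, $t0, $t1 → $t0=234|208=250
neg $t4 → $t4=-(26)=-26
add $t0, $t4, 2 → $t0=(-26)+2=-24
add $t0, $t1, 4 → $t0=208+4=212
xor $t1, $t0, $t4 → $t1=212^(-26)=-206
sub $t1, $t0, $t4 → $t1=212-(-26)=238
add $t4, $t0, $t0 → $t4=212+212=424
halt.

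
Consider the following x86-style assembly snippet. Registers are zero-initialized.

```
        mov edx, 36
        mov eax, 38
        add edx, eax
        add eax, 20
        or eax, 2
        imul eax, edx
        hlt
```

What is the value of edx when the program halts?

edx=36
eax=38
edx=36+38=74
eax=38+20=58
eax=58|2=58
eax=58*74=4292
halt.

74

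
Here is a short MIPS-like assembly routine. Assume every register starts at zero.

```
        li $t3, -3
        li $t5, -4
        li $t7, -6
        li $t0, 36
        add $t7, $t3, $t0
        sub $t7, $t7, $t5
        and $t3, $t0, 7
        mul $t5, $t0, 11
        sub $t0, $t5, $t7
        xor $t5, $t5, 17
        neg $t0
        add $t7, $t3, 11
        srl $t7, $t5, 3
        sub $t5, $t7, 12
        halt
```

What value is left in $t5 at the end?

39

$t3=-3
$t5=-4
$t7=-6
$t0=36
$t7=(-3)+36=33
$t7=33-(-4)=37
$t3=36&7=4
$t5=36*11=396
$t0=396-37=359
$t5=396^17=413
$t0=-(359)=-359
$t7=4+11=15
$t7=413>>3=51
$t5=51-12=39
halt.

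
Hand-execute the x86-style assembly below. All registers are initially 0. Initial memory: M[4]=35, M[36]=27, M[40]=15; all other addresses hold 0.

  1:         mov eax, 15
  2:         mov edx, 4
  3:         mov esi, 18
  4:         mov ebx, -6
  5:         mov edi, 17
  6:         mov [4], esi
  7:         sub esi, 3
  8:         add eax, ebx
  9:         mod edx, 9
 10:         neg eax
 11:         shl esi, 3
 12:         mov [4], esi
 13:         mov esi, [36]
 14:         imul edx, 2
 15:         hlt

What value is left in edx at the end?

8

mov eax, 15 → eax=15
mov edx, 4 → edx=4
mov esi, 18 → esi=18
mov ebx, -6 → ebx=-6
mov edi, 17 → edi=17
mov [4], esi → M[4]=18
sub esi, 3 → esi=18-3=15
add eax, ebx → eax=15+(-6)=9
mod edx, 9 → edx=4%9=4
neg eax → eax=-(9)=-9
shl esi, 3 → esi=15<<3=120
mov [4], esi → M[4]=120
mov esi, [36] → esi=M[36]=27
imul edx, 2 → edx=4*2=8
halt.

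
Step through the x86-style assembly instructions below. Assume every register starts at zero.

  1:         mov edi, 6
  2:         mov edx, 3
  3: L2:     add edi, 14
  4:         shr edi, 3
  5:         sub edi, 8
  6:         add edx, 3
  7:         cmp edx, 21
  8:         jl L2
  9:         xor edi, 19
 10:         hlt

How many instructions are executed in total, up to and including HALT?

40

edi=6
edx=3
edi=6+14=20
edi=20>>3=2
edi=2-8=-6
edx=3+3=6
cmp edx, 21  (cmp 6,21)
jl L2: taken
edi=(-6)+14=8
edi=8>>3=1
edi=1-8=-7
edx=6+3=9
cmp edx, 21  (cmp 9,21)
jl L2: taken
edi=(-7)+14=7
edi=7>>3=0
edi=0-8=-8
edx=9+3=12
cmp edx, 21  (cmp 12,21)
jl L2: taken
edi=(-8)+14=6
edi=6>>3=0
edi=0-8=-8
edx=12+3=15
cmp edx, 21  (cmp 15,21)
jl L2: taken
edi=(-8)+14=6
edi=6>>3=0
edi=0-8=-8
edx=15+3=18
cmp edx, 21  (cmp 18,21)
jl L2: taken
edi=(-8)+14=6
edi=6>>3=0
edi=0-8=-8
edx=18+3=21
cmp edx, 21  (cmp 21,21)
jl L2: not taken
edi=(-8)^19=-21
halt.
Total executed instructions: 40.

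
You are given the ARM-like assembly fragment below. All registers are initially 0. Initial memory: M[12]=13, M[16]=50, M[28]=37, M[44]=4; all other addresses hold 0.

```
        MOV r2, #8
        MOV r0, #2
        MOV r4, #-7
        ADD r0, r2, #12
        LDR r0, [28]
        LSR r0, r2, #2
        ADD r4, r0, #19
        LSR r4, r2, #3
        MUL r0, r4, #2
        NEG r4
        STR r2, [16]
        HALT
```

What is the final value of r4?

MOV r2, #8 → r2=8
MOV r0, #2 → r0=2
MOV r4, #-7 → r4=-7
ADD r0, r2, #12 → r0=8+12=20
LDR r0, [28] → r0=M[28]=37
LSR r0, r2, #2 → r0=8>>2=2
ADD r4, r0, #19 → r4=2+19=21
LSR r4, r2, #3 → r4=8>>3=1
MUL r0, r4, #2 → r0=1*2=2
NEG r4 → r4=-(1)=-1
STR r2, [16] → M[16]=8
halt.

-1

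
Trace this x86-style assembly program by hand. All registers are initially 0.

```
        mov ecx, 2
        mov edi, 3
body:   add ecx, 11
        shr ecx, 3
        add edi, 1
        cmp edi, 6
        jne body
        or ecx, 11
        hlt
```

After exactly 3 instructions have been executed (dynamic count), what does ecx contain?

mov ecx, 2 → ecx=2
mov edi, 3 → edi=3
add ecx, 11 → ecx=2+11=13
After step 3: ecx = 13.

13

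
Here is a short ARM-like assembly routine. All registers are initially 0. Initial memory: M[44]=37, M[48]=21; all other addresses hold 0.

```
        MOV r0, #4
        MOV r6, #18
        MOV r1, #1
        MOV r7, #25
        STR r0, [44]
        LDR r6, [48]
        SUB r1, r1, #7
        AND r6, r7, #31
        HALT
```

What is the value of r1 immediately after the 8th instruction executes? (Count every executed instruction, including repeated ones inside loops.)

-6

after MOV r0, #4: r0=4
after MOV r6, #18: r6=18
after MOV r1, #1: r1=1
after MOV r7, #25: r7=25
STR r0, [44] → M[44]=4
after LDR r6, [48]: r6=M[48]=21
after SUB r1, r1, #7: r1=1-7=-6
after AND r6, r7, #31: r6=25&31=25
After step 8: r1 = -6.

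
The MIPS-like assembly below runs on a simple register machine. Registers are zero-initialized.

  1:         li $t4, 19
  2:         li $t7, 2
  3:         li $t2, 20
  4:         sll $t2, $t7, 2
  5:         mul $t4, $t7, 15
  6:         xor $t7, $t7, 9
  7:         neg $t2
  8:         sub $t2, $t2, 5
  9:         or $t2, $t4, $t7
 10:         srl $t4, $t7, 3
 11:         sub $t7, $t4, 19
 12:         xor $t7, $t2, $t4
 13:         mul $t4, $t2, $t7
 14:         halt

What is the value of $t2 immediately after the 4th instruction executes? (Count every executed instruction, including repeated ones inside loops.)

8

after li $t4, 19: $t4=19
after li $t7, 2: $t7=2
after li $t2, 20: $t2=20
after sll $t2, $t7, 2: $t2=2<<2=8
After step 4: $t2 = 8.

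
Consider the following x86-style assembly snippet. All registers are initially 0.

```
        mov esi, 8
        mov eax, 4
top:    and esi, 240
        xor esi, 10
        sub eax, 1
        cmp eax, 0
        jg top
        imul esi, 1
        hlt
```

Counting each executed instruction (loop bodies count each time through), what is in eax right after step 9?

3

mov esi, 8 → esi=8
mov eax, 4 → eax=4
and esi, 240 → esi=8&240=0
xor esi, 10 → esi=0^10=10
sub eax, 1 → eax=4-1=3
cmp eax, 0  (cmp 3,0)
jg top: taken
and esi, 240 → esi=10&240=0
xor esi, 10 → esi=0^10=10
After step 9: eax = 3.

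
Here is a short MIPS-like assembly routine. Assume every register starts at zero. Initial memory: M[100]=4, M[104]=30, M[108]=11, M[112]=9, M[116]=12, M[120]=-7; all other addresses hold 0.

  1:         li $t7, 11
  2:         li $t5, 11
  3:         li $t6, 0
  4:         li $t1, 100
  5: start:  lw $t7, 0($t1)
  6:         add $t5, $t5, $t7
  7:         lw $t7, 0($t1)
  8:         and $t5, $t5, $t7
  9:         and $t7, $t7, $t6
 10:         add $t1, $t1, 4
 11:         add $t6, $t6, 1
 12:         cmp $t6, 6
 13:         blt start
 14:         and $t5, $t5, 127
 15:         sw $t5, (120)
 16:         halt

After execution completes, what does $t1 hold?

124

after li $t7, 11: $t7=11
after li $t5, 11: $t5=11
after li $t6, 0: $t6=0
after li $t1, 100: $t1=100
after lw $t7, 0($t1): $t7=M[100]=4
after add $t5, $t5, $t7: $t5=11+4=15
after lw $t7, 0($t1): $t7=M[100]=4
after and $t5, $t5, $t7: $t5=15&4=4
after and $t7, $t7, $t6: $t7=4&0=0
after add $t1, $t1, 4: $t1=100+4=104
after add $t6, $t6, 1: $t6=0+1=1
cmp $t6, 6  (cmp 1,6)
blt start: taken
after lw $t7, 0($t1): $t7=M[104]=30
after add $t5, $t5, $t7: $t5=4+30=34
after lw $t7, 0($t1): $t7=M[104]=30
after and $t5, $t5, $t7: $t5=34&30=2
after and $t7, $t7, $t6: $t7=30&1=0
after add $t1, $t1, 4: $t1=104+4=108
after add $t6, $t6, 1: $t6=1+1=2
cmp $t6, 6  (cmp 2,6)
blt start: taken
after lw $t7, 0($t1): $t7=M[108]=11
after add $t5, $t5, $t7: $t5=2+11=13
after lw $t7, 0($t1): $t7=M[108]=11
after and $t5, $t5, $t7: $t5=13&11=9
after and $t7, $t7, $t6: $t7=11&2=2
after add $t1, $t1, 4: $t1=108+4=112
after add $t6, $t6, 1: $t6=2+1=3
cmp $t6, 6  (cmp 3,6)
blt start: taken
after lw $t7, 0($t1): $t7=M[112]=9
after add $t5, $t5, $t7: $t5=9+9=18
after lw $t7, 0($t1): $t7=M[112]=9
after and $t5, $t5, $t7: $t5=18&9=0
after and $t7, $t7, $t6: $t7=9&3=1
after add $t1, $t1, 4: $t1=112+4=116
after add $t6, $t6, 1: $t6=3+1=4
cmp $t6, 6  (cmp 4,6)
blt start: taken
after lw $t7, 0($t1): $t7=M[116]=12
after add $t5, $t5, $t7: $t5=0+12=12
after lw $t7, 0($t1): $t7=M[116]=12
after and $t5, $t5, $t7: $t5=12&12=12
after and $t7, $t7, $t6: $t7=12&4=4
after add $t1, $t1, 4: $t1=116+4=120
after add $t6, $t6, 1: $t6=4+1=5
cmp $t6, 6  (cmp 5,6)
blt start: taken
after lw $t7, 0($t1): $t7=M[120]=-7
after add $t5, $t5, $t7: $t5=12+(-7)=5
after lw $t7, 0($t1): $t7=M[120]=-7
after and $t5, $t5, $t7: $t5=5&(-7)=1
after and $t7, $t7, $t6: $t7=(-7)&5=1
after add $t1, $t1, 4: $t1=120+4=124
after add $t6, $t6, 1: $t6=5+1=6
cmp $t6, 6  (cmp 6,6)
blt start: not taken
after and $t5, $t5, 127: $t5=1&127=1
sw $t5, (120) → M[120]=1
halt.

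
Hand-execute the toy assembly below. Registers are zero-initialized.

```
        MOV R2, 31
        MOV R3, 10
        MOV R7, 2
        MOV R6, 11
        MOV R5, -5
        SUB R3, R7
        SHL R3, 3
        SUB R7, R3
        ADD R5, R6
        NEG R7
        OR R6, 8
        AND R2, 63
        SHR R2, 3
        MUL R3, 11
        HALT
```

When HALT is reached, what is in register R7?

62

after MOV R2, 31: R2=31
after MOV R3, 10: R3=10
after MOV R7, 2: R7=2
after MOV R6, 11: R6=11
after MOV R5, -5: R5=-5
after SUB R3, R7: R3=10-2=8
after SHL R3, 3: R3=8<<3=64
after SUB R7, R3: R7=2-64=-62
after ADD R5, R6: R5=(-5)+11=6
after NEG R7: R7=-(-62)=62
after OR R6, 8: R6=11|8=11
after AND R2, 63: R2=31&63=31
after SHR R2, 3: R2=31>>3=3
after MUL R3, 11: R3=64*11=704
halt.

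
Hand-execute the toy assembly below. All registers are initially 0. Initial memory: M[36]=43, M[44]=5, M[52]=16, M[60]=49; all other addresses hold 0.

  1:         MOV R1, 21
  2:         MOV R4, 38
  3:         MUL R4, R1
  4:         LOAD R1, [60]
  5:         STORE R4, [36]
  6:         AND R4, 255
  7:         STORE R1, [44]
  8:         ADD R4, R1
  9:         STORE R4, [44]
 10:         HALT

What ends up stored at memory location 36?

798

R1=21
R4=38
R4=38*21=798
R1=M[60]=49
STORE R4, [36] → M[36]=798
R4=798&255=30
STORE R1, [44] → M[44]=49
R4=30+49=79
STORE R4, [44] → M[44]=79
halt.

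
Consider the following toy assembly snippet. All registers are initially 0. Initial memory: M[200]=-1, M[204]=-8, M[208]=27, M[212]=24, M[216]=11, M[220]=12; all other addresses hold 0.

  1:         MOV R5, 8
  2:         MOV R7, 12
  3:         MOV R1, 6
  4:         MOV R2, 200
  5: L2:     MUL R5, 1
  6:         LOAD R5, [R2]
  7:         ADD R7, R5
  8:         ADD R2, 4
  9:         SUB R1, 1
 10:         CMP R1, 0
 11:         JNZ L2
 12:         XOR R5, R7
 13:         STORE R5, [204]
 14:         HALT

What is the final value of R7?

77

R5=8
R7=12
R1=6
R2=200
R5=8*1=8
R5=M[200]=-1
R7=12+(-1)=11
R2=200+4=204
R1=6-1=5
CMP R1, 0  (cmp 5,0)
JNZ L2: taken
R5=(-1)*1=-1
R5=M[204]=-8
R7=11+(-8)=3
R2=204+4=208
R1=5-1=4
CMP R1, 0  (cmp 4,0)
JNZ L2: taken
R5=(-8)*1=-8
R5=M[208]=27
R7=3+27=30
R2=208+4=212
R1=4-1=3
CMP R1, 0  (cmp 3,0)
JNZ L2: taken
R5=27*1=27
R5=M[212]=24
R7=30+24=54
R2=212+4=216
R1=3-1=2
CMP R1, 0  (cmp 2,0)
JNZ L2: taken
R5=24*1=24
R5=M[216]=11
R7=54+11=65
R2=216+4=220
R1=2-1=1
CMP R1, 0  (cmp 1,0)
JNZ L2: taken
R5=11*1=11
R5=M[220]=12
R7=65+12=77
R2=220+4=224
R1=1-1=0
CMP R1, 0  (cmp 0,0)
JNZ L2: not taken
R5=12^77=65
STORE R5, [204] → M[204]=65
halt.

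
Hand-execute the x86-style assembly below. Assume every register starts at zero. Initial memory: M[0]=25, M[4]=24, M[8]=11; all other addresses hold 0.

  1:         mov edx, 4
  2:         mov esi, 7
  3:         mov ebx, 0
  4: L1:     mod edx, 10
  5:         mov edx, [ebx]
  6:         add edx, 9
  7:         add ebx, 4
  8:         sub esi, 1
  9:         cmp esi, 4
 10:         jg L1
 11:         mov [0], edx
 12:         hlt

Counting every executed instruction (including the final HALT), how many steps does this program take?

26

mov edx, 4 → edx=4
mov esi, 7 → esi=7
mov ebx, 0 → ebx=0
mod edx, 10 → edx=4%10=4
mov edx, [ebx] → edx=M[0]=25
add edx, 9 → edx=25+9=34
add ebx, 4 → ebx=0+4=4
sub esi, 1 → esi=7-1=6
cmp esi, 4  (cmp 6,4)
jg L1: taken
mod edx, 10 → edx=34%10=4
mov edx, [ebx] → edx=M[4]=24
add edx, 9 → edx=24+9=33
add ebx, 4 → ebx=4+4=8
sub esi, 1 → esi=6-1=5
cmp esi, 4  (cmp 5,4)
jg L1: taken
mod edx, 10 → edx=33%10=3
mov edx, [ebx] → edx=M[8]=11
add edx, 9 → edx=11+9=20
add ebx, 4 → ebx=8+4=12
sub esi, 1 → esi=5-1=4
cmp esi, 4  (cmp 4,4)
jg L1: not taken
mov [0], edx → M[0]=20
halt.
Total executed instructions: 26.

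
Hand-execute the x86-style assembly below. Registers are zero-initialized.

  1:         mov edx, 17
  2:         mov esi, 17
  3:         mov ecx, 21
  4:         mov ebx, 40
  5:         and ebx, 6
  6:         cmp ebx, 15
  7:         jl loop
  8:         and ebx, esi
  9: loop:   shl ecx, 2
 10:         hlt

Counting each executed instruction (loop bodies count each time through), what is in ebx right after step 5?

mov edx, 17 → edx=17
mov esi, 17 → esi=17
mov ecx, 21 → ecx=21
mov ebx, 40 → ebx=40
and ebx, 6 → ebx=40&6=0
After step 5: ebx = 0.

0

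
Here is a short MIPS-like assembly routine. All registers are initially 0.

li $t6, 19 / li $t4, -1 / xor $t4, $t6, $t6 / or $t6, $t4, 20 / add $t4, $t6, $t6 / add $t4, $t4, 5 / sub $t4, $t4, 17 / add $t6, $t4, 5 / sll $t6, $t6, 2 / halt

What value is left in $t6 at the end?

132

$t6=19
$t4=-1
$t4=19^19=0
$t6=0|20=20
$t4=20+20=40
$t4=40+5=45
$t4=45-17=28
$t6=28+5=33
$t6=33<<2=132
halt.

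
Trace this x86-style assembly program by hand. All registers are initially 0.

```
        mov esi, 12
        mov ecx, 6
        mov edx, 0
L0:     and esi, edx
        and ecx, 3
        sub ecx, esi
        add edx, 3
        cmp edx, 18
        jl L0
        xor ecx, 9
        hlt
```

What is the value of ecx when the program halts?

after mov esi, 12: esi=12
after mov ecx, 6: ecx=6
after mov edx, 0: edx=0
after and esi, edx: esi=12&0=0
after and ecx, 3: ecx=6&3=2
after sub ecx, esi: ecx=2-0=2
after add edx, 3: edx=0+3=3
cmp edx, 18  (cmp 3,18)
jl L0: taken
after and esi, edx: esi=0&3=0
after and ecx, 3: ecx=2&3=2
after sub ecx, esi: ecx=2-0=2
after add edx, 3: edx=3+3=6
cmp edx, 18  (cmp 6,18)
jl L0: taken
after and esi, edx: esi=0&6=0
after and ecx, 3: ecx=2&3=2
after sub ecx, esi: ecx=2-0=2
after add edx, 3: edx=6+3=9
cmp edx, 18  (cmp 9,18)
jl L0: taken
after and esi, edx: esi=0&9=0
after and ecx, 3: ecx=2&3=2
after sub ecx, esi: ecx=2-0=2
after add edx, 3: edx=9+3=12
cmp edx, 18  (cmp 12,18)
jl L0: taken
after and esi, edx: esi=0&12=0
after and ecx, 3: ecx=2&3=2
after sub ecx, esi: ecx=2-0=2
after add edx, 3: edx=12+3=15
cmp edx, 18  (cmp 15,18)
jl L0: taken
after and esi, edx: esi=0&15=0
after and ecx, 3: ecx=2&3=2
after sub ecx, esi: ecx=2-0=2
after add edx, 3: edx=15+3=18
cmp edx, 18  (cmp 18,18)
jl L0: not taken
after xor ecx, 9: ecx=2^9=11
halt.

11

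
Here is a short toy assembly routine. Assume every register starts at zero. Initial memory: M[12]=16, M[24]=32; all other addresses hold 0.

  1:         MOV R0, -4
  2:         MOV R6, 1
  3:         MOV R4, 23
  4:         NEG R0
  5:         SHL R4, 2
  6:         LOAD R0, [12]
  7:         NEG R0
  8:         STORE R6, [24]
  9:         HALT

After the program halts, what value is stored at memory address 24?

1

MOV R0, -4 → R0=-4
MOV R6, 1 → R6=1
MOV R4, 23 → R4=23
NEG R0 → R0=-(-4)=4
SHL R4, 2 → R4=23<<2=92
LOAD R0, [12] → R0=M[12]=16
NEG R0 → R0=-(16)=-16
STORE R6, [24] → M[24]=1
halt.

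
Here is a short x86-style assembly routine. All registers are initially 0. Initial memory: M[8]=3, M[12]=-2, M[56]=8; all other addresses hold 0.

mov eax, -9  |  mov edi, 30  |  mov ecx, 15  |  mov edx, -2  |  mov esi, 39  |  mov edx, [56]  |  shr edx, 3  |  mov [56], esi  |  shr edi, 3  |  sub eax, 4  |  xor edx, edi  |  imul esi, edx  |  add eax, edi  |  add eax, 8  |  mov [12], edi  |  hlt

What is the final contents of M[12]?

eax=-9
edi=30
ecx=15
edx=-2
esi=39
edx=M[56]=8
edx=8>>3=1
mov [56], esi → M[56]=39
edi=30>>3=3
eax=(-9)-4=-13
edx=1^3=2
esi=39*2=78
eax=(-13)+3=-10
eax=(-10)+8=-2
mov [12], edi → M[12]=3
halt.

3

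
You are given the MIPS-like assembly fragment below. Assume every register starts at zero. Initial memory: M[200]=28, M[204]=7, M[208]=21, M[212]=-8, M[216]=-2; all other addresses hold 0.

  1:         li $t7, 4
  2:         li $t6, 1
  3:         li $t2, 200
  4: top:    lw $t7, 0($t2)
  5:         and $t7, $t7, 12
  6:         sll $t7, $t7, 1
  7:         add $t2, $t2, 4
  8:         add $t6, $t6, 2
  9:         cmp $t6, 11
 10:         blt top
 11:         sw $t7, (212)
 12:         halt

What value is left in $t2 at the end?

220

li $t7, 4 → $t7=4
li $t6, 1 → $t6=1
li $t2, 200 → $t2=200
lw $t7, 0($t2) → $t7=M[200]=28
and $t7, $t7, 12 → $t7=28&12=12
sll $t7, $t7, 1 → $t7=12<<1=24
add $t2, $t2, 4 → $t2=200+4=204
add $t6, $t6, 2 → $t6=1+2=3
cmp $t6, 11  (cmp 3,11)
blt top: taken
lw $t7, 0($t2) → $t7=M[204]=7
and $t7, $t7, 12 → $t7=7&12=4
sll $t7, $t7, 1 → $t7=4<<1=8
add $t2, $t2, 4 → $t2=204+4=208
add $t6, $t6, 2 → $t6=3+2=5
cmp $t6, 11  (cmp 5,11)
blt top: taken
lw $t7, 0($t2) → $t7=M[208]=21
and $t7, $t7, 12 → $t7=21&12=4
sll $t7, $t7, 1 → $t7=4<<1=8
add $t2, $t2, 4 → $t2=208+4=212
add $t6, $t6, 2 → $t6=5+2=7
cmp $t6, 11  (cmp 7,11)
blt top: taken
lw $t7, 0($t2) → $t7=M[212]=-8
and $t7, $t7, 12 → $t7=(-8)&12=8
sll $t7, $t7, 1 → $t7=8<<1=16
add $t2, $t2, 4 → $t2=212+4=216
add $t6, $t6, 2 → $t6=7+2=9
cmp $t6, 11  (cmp 9,11)
blt top: taken
lw $t7, 0($t2) → $t7=M[216]=-2
and $t7, $t7, 12 → $t7=(-2)&12=12
sll $t7, $t7, 1 → $t7=12<<1=24
add $t2, $t2, 4 → $t2=216+4=220
add $t6, $t6, 2 → $t6=9+2=11
cmp $t6, 11  (cmp 11,11)
blt top: not taken
sw $t7, (212) → M[212]=24
halt.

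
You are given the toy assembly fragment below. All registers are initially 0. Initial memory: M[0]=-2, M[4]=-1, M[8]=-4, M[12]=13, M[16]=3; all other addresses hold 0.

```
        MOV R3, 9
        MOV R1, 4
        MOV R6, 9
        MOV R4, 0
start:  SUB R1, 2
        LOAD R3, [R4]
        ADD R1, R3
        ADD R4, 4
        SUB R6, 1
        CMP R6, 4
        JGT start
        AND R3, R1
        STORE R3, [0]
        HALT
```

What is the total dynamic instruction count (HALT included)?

42

R3=9
R1=4
R6=9
R4=0
R1=4-2=2
R3=M[0]=-2
R1=2+(-2)=0
R4=0+4=4
R6=9-1=8
CMP R6, 4  (cmp 8,4)
JGT start: taken
R1=0-2=-2
R3=M[4]=-1
R1=(-2)+(-1)=-3
R4=4+4=8
R6=8-1=7
CMP R6, 4  (cmp 7,4)
JGT start: taken
R1=(-3)-2=-5
R3=M[8]=-4
R1=(-5)+(-4)=-9
R4=8+4=12
R6=7-1=6
CMP R6, 4  (cmp 6,4)
JGT start: taken
R1=(-9)-2=-11
R3=M[12]=13
R1=(-11)+13=2
R4=12+4=16
R6=6-1=5
CMP R6, 4  (cmp 5,4)
JGT start: taken
R1=2-2=0
R3=M[16]=3
R1=0+3=3
R4=16+4=20
R6=5-1=4
CMP R6, 4  (cmp 4,4)
JGT start: not taken
R3=3&3=3
STORE R3, [0] → M[0]=3
halt.
Total executed instructions: 42.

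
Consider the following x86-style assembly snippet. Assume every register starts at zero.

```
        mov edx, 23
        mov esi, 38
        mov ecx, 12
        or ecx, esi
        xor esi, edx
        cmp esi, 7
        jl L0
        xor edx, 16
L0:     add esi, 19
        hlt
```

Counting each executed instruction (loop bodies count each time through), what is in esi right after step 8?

mov edx, 23 → edx=23
mov esi, 38 → esi=38
mov ecx, 12 → ecx=12
or ecx, esi → ecx=12|38=46
xor esi, edx → esi=38^23=49
cmp esi, 7  (cmp 49,7)
jl L0: not taken
xor edx, 16 → edx=23^16=7
After step 8: esi = 49.

49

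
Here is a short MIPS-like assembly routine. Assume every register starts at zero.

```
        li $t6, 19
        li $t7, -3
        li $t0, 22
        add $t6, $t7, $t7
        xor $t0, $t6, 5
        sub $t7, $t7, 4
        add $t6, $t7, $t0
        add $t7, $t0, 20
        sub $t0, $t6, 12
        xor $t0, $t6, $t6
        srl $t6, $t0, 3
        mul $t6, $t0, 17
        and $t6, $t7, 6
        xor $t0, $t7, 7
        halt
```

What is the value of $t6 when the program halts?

$t6=19
$t7=-3
$t0=22
$t6=(-3)+(-3)=-6
$t0=(-6)^5=-1
$t7=(-3)-4=-7
$t6=(-7)+(-1)=-8
$t7=(-1)+20=19
$t0=(-8)-12=-20
$t0=(-8)^(-8)=0
$t6=0>>3=0
$t6=0*17=0
$t6=19&6=2
$t0=19^7=20
halt.

2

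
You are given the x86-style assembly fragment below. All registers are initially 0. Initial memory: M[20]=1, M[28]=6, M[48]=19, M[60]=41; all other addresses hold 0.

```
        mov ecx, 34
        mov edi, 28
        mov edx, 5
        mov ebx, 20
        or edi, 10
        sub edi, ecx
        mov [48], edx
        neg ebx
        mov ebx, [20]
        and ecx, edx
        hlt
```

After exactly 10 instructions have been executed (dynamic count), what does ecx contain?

ecx=34
edi=28
edx=5
ebx=20
edi=28|10=30
edi=30-34=-4
mov [48], edx → M[48]=5
ebx=-(20)=-20
ebx=M[20]=1
ecx=34&5=0
After step 10: ecx = 0.

0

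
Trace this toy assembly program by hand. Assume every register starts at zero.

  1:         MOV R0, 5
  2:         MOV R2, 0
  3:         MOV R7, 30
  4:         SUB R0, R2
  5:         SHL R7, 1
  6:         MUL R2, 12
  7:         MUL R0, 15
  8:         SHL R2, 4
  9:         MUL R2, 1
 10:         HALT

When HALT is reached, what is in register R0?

after MOV R0, 5: R0=5
after MOV R2, 0: R2=0
after MOV R7, 30: R7=30
after SUB R0, R2: R0=5-0=5
after SHL R7, 1: R7=30<<1=60
after MUL R2, 12: R2=0*12=0
after MUL R0, 15: R0=5*15=75
after SHL R2, 4: R2=0<<4=0
after MUL R2, 1: R2=0*1=0
halt.

75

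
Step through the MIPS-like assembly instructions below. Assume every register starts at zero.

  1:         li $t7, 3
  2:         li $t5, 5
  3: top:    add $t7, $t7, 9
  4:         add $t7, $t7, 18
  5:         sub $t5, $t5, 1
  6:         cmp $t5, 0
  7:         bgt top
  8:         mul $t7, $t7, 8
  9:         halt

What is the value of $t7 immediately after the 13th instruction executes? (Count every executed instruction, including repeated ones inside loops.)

66

$t7=3
$t5=5
$t7=3+9=12
$t7=12+18=30
$t5=5-1=4
cmp $t5, 0  (cmp 4,0)
bgt top: taken
$t7=30+9=39
$t7=39+18=57
$t5=4-1=3
cmp $t5, 0  (cmp 3,0)
bgt top: taken
$t7=57+9=66
After step 13: $t7 = 66.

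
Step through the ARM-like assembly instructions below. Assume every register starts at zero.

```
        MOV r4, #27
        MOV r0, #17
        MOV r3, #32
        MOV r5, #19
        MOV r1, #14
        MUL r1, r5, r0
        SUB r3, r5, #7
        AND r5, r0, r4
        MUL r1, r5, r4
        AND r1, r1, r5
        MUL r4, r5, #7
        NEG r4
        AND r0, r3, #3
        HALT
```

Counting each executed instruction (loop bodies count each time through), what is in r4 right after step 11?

after MOV r4, #27: r4=27
after MOV r0, #17: r0=17
after MOV r3, #32: r3=32
after MOV r5, #19: r5=19
after MOV r1, #14: r1=14
after MUL r1, r5, r0: r1=19*17=323
after SUB r3, r5, #7: r3=19-7=12
after AND r5, r0, r4: r5=17&27=17
after MUL r1, r5, r4: r1=17*27=459
after AND r1, r1, r5: r1=459&17=1
after MUL r4, r5, #7: r4=17*7=119
After step 11: r4 = 119.

119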